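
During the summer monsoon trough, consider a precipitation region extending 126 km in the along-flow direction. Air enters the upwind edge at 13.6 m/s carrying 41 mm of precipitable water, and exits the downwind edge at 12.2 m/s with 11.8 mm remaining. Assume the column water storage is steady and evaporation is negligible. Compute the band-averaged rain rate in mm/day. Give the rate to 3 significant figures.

R ≈ 284 mm/day

Column moisture flux per unit crosswind length is F = V × PW.
Inflow: F_in = 13.6 × 41 = 557.6 mm·m/s
Outflow: F_out = 12.2 × 11.8 = 143.96 mm·m/s
Steady-state rate R = (F_in − F_out)/L = (557.6 − 143.96) / 126000 m = 3.283e-03 mm/s.
R = 3.283e-03 × 3600 × 24 = 284 mm/day.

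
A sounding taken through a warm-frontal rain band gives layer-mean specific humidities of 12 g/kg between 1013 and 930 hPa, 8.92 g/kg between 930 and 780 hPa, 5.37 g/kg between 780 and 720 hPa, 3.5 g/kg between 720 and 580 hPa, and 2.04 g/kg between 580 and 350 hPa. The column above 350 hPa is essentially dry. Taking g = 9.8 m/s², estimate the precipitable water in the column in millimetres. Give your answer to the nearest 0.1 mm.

Precipitable water is the column-integrated vapour mass per unit area: PW = (1/g) Σ q̄ Δp, with q in kg/kg and Δp in Pa (1 kg/m² of water = 1 mm).
Layer 1013–930 hPa: Δp = 83 hPa = 8300 Pa, q̄ = 0.012 kg/kg → 0.012 × 8300 / 9.8 = 10.16 mm
Layer 930–780 hPa: Δp = 150 hPa = 15000 Pa, q̄ = 0.00892 kg/kg → 0.00892 × 15000 / 9.8 = 13.65 mm
Layer 780–720 hPa: Δp = 60 hPa = 6000 Pa, q̄ = 0.00537 kg/kg → 0.00537 × 6000 / 9.8 = 3.29 mm
Layer 720–580 hPa: Δp = 140 hPa = 14000 Pa, q̄ = 0.0035 kg/kg → 0.0035 × 14000 / 9.8 = 5.00 mm
Layer 580–350 hPa: Δp = 230 hPa = 23000 Pa, q̄ = 0.00204 kg/kg → 0.00204 × 23000 / 9.8 = 4.79 mm
PW = 10.16 + 13.65 + 3.29 + 5.00 + 4.79 = 36.89 ≈ 36.9 mm.

PW ≈ 36.9 mm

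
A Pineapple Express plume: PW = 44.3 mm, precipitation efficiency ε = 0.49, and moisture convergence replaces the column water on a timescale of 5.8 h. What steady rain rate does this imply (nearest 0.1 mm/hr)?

Each overturning extracts ε × PW = 0.49 × 44.3 = 21.707 mm.
Rate = ε·PW / τ = 21.707 / 5.8 h = 3.7 mm/hr.

R ≈ 3.7 mm/hr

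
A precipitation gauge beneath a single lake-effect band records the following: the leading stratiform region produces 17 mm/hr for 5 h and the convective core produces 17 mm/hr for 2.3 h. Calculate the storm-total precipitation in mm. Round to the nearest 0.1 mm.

total ≈ 124.1 mm

Total = Σ Rᵢ Δtᵢ = 17 × 5 + 17 × 2.3
      = 85 + 39.1 = 124.1 mm.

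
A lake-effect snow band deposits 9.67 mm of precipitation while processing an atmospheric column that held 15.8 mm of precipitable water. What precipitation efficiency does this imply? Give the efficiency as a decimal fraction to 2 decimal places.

ε ≈ 0.61

ε = precipitation / PW = 9.67 / 15.8 = 0.61.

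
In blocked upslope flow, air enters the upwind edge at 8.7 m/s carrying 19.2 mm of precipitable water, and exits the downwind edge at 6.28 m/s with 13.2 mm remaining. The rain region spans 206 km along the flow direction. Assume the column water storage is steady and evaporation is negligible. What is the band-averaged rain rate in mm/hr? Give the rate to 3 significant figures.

Column moisture flux per unit crosswind length is F = V × PW.
Inflow: F_in = 8.7 × 19.2 = 167.04 mm·m/s
Outflow: F_out = 6.28 × 13.2 = 82.896 mm·m/s
Steady-state rate R = (F_in − F_out)/L = (167.04 − 82.896) / 206000 m = 4.085e-04 mm/s.
R = 4.085e-04 × 3600 = 1.47 mm/hr.

R ≈ 1.47 mm/hr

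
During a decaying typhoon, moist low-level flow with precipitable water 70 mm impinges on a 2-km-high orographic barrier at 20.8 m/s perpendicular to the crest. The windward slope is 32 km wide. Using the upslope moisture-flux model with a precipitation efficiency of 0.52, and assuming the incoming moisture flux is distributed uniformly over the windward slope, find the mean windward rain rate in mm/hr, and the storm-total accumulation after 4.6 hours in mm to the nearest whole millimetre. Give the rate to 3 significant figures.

R ≈ 85.2 mm/hr; total ≈ 392 mm

Incoming column moisture flux per unit ridge length: F = V × PW = 20.8 × 70 = 1456 mm·m/s.
Spread over the 32 km slope with efficiency ε = 0.52: R = ε·F/W = 0.52 × 1456 / 32000 m = 2.366e-02 mm/s.
R = 2.366e-02 × 3600 = 85.2 mm/hr.
Over 4.6 h: total = 85.2 × 4.6 = 391.92 ≈ 392 mm.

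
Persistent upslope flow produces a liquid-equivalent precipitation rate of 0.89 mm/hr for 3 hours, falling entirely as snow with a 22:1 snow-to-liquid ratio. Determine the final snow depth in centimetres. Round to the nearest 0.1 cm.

snow depth ≈ 5.9 cm

Liquid-equivalent depth = 0.89 × 3 = 2.67 mm.
Snow depth = 2.67 mm × 22 = 58.74 mm = 5.9 cm.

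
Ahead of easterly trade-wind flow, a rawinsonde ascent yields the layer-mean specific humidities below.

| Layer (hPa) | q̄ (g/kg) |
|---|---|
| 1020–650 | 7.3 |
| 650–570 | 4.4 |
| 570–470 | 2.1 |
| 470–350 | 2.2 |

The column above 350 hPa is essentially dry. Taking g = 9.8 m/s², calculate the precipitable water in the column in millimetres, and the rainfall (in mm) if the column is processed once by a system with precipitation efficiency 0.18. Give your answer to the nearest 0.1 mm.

PW ≈ 36.0 mm; rainfall ≈ 6.5 mm

Precipitable water is the column-integrated vapour mass per unit area: PW = (1/g) Σ q̄ Δp, with q in kg/kg and Δp in Pa (1 kg/m² of water = 1 mm).
Layer 1020–650 hPa: Δp = 370 hPa = 37000 Pa, q̄ = 0.0073 kg/kg → 0.0073 × 37000 / 9.8 = 27.56 mm
Layer 650–570 hPa: Δp = 80 hPa = 8000 Pa, q̄ = 0.0044 kg/kg → 0.0044 × 8000 / 9.8 = 3.59 mm
Layer 570–470 hPa: Δp = 100 hPa = 10000 Pa, q̄ = 0.0021 kg/kg → 0.0021 × 10000 / 9.8 = 2.14 mm
Layer 470–350 hPa: Δp = 120 hPa = 12000 Pa, q̄ = 0.0022 kg/kg → 0.0022 × 12000 / 9.8 = 2.69 mm
PW = 27.56 + 3.59 + 2.14 + 2.69 = 35.98 ≈ 36.0 mm.
Rainfall = ε × PW = 0.18 × 36.0 = 6.5 mm.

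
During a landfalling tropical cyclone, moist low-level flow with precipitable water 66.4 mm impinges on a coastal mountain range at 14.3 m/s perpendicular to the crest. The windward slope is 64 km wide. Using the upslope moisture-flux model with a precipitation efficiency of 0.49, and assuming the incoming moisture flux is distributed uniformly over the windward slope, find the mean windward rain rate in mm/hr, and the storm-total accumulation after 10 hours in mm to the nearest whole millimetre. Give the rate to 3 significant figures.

Incoming column moisture flux per unit ridge length: F = V × PW = 14.3 × 66.4 = 949.52 mm·m/s.
Spread over the 64 km slope with efficiency ε = 0.49: R = ε·F/W = 0.49 × 949.52 / 64000 m = 7.270e-03 mm/s.
R = 7.270e-03 × 3600 = 26.2 mm/hr.
Over 10 h: total = 26.2 × 10 = 262 mm.

R ≈ 26.2 mm/hr; total ≈ 262 mm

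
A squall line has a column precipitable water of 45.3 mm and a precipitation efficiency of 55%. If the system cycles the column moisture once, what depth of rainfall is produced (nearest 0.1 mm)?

Rainfall = ε × PW = 0.55 × 45.3 = 24.9 mm.

rainfall ≈ 24.9 mm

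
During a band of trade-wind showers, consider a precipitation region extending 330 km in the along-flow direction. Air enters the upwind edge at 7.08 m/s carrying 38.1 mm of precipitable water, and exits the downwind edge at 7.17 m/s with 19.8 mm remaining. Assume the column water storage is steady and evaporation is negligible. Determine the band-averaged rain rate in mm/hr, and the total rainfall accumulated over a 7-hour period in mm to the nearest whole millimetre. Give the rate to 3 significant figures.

R ≈ 1.39 mm/hr; total ≈ 10 mm

Column moisture flux per unit crosswind length is F = V × PW.
Inflow: F_in = 7.08 × 38.1 = 269.748 mm·m/s
Outflow: F_out = 7.17 × 19.8 = 141.966 mm·m/s
Steady-state rate R = (F_in − F_out)/L = (269.748 − 141.966) / 330000 m = 3.872e-04 mm/s.
R = 3.872e-04 × 3600 = 1.39 mm/hr.
Over 7 h: total = 1.39 × 7 = 9.73 ≈ 10 mm.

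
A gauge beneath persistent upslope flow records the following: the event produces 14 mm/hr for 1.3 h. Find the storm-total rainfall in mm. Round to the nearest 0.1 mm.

total ≈ 18.2 mm

Total = Σ Rᵢ Δtᵢ = 14 × 1.3
      = 18.2 = 18.2 mm.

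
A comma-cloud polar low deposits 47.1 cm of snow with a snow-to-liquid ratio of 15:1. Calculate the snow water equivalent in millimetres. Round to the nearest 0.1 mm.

SWE ≈ 31.4 mm

SWE = snow depth / ratio = 47.1 cm / 15 = 3.140 cm = 31.4 mm.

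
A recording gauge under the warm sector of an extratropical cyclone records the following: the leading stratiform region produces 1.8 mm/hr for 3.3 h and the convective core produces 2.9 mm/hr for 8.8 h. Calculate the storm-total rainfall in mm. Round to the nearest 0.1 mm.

Total = Σ Rᵢ Δtᵢ = 1.8 × 3.3 + 2.9 × 8.8
      = 5.94 + 25.52 = 31.5 mm.

total ≈ 31.5 mm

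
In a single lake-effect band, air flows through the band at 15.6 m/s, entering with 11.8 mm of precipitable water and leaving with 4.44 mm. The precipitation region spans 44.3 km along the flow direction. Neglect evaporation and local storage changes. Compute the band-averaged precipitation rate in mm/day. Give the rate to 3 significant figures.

R ≈ 224 mm/day

Column moisture flux per unit crosswind length is F = V × PW.
Inflow: F_in = 15.6 × 11.8 = 184.08 mm·m/s
Outflow: F_out = 15.6 × 4.44 = 69.264 mm·m/s
Steady-state rate R = (F_in − F_out)/L = (184.08 − 69.264) / 44300 m = 2.592e-03 mm/s.
R = 2.592e-03 × 3600 × 24 = 224 mm/day.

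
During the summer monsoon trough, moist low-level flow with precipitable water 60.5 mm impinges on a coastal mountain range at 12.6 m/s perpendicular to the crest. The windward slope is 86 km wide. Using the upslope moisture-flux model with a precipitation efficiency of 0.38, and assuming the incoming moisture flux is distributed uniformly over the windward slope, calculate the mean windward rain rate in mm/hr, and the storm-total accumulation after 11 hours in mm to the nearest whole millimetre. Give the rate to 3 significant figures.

R ≈ 12.1 mm/hr; total ≈ 133 mm

Incoming column moisture flux per unit ridge length: F = V × PW = 12.6 × 60.5 = 762.3 mm·m/s.
Spread over the 86 km slope with efficiency ε = 0.38: R = ε·F/W = 0.38 × 762.3 / 86000 m = 3.368e-03 mm/s.
R = 3.368e-03 × 3600 = 12.1 mm/hr.
Over 11 h: total = 12.1 × 11 = 133.1 ≈ 133 mm.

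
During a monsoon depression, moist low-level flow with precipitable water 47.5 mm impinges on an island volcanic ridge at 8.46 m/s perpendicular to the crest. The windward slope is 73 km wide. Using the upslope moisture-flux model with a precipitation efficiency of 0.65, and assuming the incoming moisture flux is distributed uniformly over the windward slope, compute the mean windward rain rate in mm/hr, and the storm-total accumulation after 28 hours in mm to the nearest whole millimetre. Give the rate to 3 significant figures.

R ≈ 12.9 mm/hr; total ≈ 361 mm

Incoming column moisture flux per unit ridge length: F = V × PW = 8.46 × 47.5 = 401.85 mm·m/s.
Spread over the 73 km slope with efficiency ε = 0.65: R = ε·F/W = 0.65 × 401.85 / 73000 m = 3.578e-03 mm/s.
R = 3.578e-03 × 3600 = 12.9 mm/hr.
Over 28 h: total = 12.9 × 28 = 361.2 ≈ 361 mm.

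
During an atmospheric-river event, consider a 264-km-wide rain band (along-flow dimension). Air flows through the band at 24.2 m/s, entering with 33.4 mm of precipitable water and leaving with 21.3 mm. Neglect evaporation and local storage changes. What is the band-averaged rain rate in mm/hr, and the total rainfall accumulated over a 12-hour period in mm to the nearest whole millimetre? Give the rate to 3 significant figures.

Column moisture flux per unit crosswind length is F = V × PW.
Inflow: F_in = 24.2 × 33.4 = 808.28 mm·m/s
Outflow: F_out = 24.2 × 21.3 = 515.46 mm·m/s
Steady-state rate R = (F_in − F_out)/L = (808.28 − 515.46) / 264000 m = 1.109e-03 mm/s.
R = 1.109e-03 × 3600 = 3.99 mm/hr.
Over 12 h: total = 3.99 × 12 = 47.88 ≈ 48 mm.

R ≈ 3.99 mm/hr; total ≈ 48 mm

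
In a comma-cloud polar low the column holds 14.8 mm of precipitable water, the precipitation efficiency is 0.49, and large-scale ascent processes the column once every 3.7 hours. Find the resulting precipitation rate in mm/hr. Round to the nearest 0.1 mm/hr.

Each overturning extracts ε × PW = 0.49 × 14.8 = 7.252 mm.
Rate = ε·PW / τ = 7.252 / 3.7 h = 2.0 mm/hr.

R ≈ 2.0 mm/hr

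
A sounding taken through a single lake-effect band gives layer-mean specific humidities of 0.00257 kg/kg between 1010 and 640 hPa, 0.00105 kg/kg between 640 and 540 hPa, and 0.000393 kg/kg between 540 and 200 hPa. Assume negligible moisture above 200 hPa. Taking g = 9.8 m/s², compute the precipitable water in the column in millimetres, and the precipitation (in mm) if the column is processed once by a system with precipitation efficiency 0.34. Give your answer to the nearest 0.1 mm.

Precipitable water is the column-integrated vapour mass per unit area: PW = (1/g) Σ q̄ Δp, with q in kg/kg and Δp in Pa (1 kg/m² of water = 1 mm).
Layer 1010–640 hPa: Δp = 370 hPa = 37000 Pa, q̄ = 0.00257 kg/kg → 0.00257 × 37000 / 9.8 = 9.70 mm
Layer 640–540 hPa: Δp = 100 hPa = 10000 Pa, q̄ = 0.00105 kg/kg → 0.00105 × 10000 / 9.8 = 1.07 mm
Layer 540–200 hPa: Δp = 340 hPa = 34000 Pa, q̄ = 0.000393 kg/kg → 0.000393 × 34000 / 9.8 = 1.36 mm
PW = 9.70 + 1.07 + 1.36 = 12.13 ≈ 12.1 mm.
Precipitation = ε × PW = 0.34 × 12.1 = 4.1 mm.

PW ≈ 12.1 mm; precipitation ≈ 4.1 mm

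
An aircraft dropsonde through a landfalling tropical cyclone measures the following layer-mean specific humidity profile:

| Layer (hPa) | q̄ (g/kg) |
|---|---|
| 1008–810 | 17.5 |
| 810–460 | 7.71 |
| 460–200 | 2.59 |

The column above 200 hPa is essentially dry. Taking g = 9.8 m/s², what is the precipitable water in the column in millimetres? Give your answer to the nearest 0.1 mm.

Precipitable water is the column-integrated vapour mass per unit area: PW = (1/g) Σ q̄ Δp, with q in kg/kg and Δp in Pa (1 kg/m² of water = 1 mm).
Layer 1008–810 hPa: Δp = 198 hPa = 19800 Pa, q̄ = 0.0175 kg/kg → 0.0175 × 19800 / 9.8 = 35.36 mm
Layer 810–460 hPa: Δp = 350 hPa = 35000 Pa, q̄ = 0.00771 kg/kg → 0.00771 × 35000 / 9.8 = 27.54 mm
Layer 460–200 hPa: Δp = 260 hPa = 26000 Pa, q̄ = 0.00259 kg/kg → 0.00259 × 26000 / 9.8 = 6.87 mm
PW = 35.36 + 27.54 + 6.87 = 69.77 ≈ 69.8 mm.

PW ≈ 69.8 mm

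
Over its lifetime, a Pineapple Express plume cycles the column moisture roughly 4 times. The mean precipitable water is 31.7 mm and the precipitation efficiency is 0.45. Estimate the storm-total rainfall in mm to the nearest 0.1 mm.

Each cycle deposits ε × PW = 0.45 × 31.7 = 14.265 mm.
Over 4 cycles: 4 × 14.265 = 57.1 mm.

rainfall ≈ 57.1 mm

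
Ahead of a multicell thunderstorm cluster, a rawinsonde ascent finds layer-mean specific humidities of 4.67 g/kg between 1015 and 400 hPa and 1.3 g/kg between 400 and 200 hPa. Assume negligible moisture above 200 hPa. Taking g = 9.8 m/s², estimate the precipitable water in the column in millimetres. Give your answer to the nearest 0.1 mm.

Precipitable water is the column-integrated vapour mass per unit area: PW = (1/g) Σ q̄ Δp, with q in kg/kg and Δp in Pa (1 kg/m² of water = 1 mm).
Layer 1015–400 hPa: Δp = 615 hPa = 61500 Pa, q̄ = 0.00467 kg/kg → 0.00467 × 61500 / 9.8 = 29.31 mm
Layer 400–200 hPa: Δp = 200 hPa = 20000 Pa, q̄ = 0.0013 kg/kg → 0.0013 × 20000 / 9.8 = 2.65 mm
PW = 29.31 + 2.65 = 31.96 ≈ 32.0 mm.

PW ≈ 32.0 mm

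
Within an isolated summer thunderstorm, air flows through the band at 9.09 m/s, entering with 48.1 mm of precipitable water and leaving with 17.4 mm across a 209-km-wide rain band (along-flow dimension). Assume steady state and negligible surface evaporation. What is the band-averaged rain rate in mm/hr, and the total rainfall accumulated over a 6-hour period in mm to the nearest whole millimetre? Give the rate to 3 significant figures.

R ≈ 4.81 mm/hr; total ≈ 29 mm

Column moisture flux per unit crosswind length is F = V × PW.
Inflow: F_in = 9.09 × 48.1 = 437.229 mm·m/s
Outflow: F_out = 9.09 × 17.4 = 158.166 mm·m/s
Steady-state rate R = (F_in − F_out)/L = (437.229 − 158.166) / 209000 m = 1.335e-03 mm/s.
R = 1.335e-03 × 3600 = 4.81 mm/hr.
Over 6 h: total = 4.81 × 6 = 28.86 ≈ 29 mm.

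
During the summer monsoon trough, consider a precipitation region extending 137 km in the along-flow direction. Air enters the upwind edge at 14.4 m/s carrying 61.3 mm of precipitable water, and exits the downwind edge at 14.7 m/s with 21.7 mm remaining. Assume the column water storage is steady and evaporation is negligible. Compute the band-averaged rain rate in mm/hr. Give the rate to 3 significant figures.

Column moisture flux per unit crosswind length is F = V × PW.
Inflow: F_in = 14.4 × 61.3 = 882.72 mm·m/s
Outflow: F_out = 14.7 × 21.7 = 318.99 mm·m/s
Steady-state rate R = (F_in − F_out)/L = (882.72 − 318.99) / 137000 m = 4.115e-03 mm/s.
R = 4.115e-03 × 3600 = 14.8 mm/hr.

R ≈ 14.8 mm/hr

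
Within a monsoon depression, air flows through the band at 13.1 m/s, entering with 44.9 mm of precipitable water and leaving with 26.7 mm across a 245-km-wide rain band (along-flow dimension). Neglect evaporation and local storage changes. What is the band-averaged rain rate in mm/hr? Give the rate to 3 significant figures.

Column moisture flux per unit crosswind length is F = V × PW.
Inflow: F_in = 13.1 × 44.9 = 588.19 mm·m/s
Outflow: F_out = 13.1 × 26.7 = 349.77 mm·m/s
Steady-state rate R = (F_in − F_out)/L = (588.19 − 349.77) / 245000 m = 9.731e-04 mm/s.
R = 9.731e-04 × 3600 = 3.50 mm/hr.

R ≈ 3.50 mm/hr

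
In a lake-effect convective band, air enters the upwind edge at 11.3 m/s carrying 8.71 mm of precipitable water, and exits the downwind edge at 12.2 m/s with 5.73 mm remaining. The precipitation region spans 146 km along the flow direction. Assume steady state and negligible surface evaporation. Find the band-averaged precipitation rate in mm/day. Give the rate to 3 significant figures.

Column moisture flux per unit crosswind length is F = V × PW.
Inflow: F_in = 11.3 × 8.71 = 98.423 mm·m/s
Outflow: F_out = 12.2 × 5.73 = 69.906 mm·m/s
Steady-state rate R = (F_in − F_out)/L = (98.423 − 69.906) / 146000 m = 1.953e-04 mm/s.
R = 1.953e-04 × 3600 × 24 = 16.9 mm/day.

R ≈ 16.9 mm/day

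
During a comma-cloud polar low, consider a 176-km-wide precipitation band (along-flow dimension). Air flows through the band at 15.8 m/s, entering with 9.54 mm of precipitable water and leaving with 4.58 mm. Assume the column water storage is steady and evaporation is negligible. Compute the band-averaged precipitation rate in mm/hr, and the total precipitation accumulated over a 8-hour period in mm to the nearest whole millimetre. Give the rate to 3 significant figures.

Column moisture flux per unit crosswind length is F = V × PW.
Inflow: F_in = 15.8 × 9.54 = 150.732 mm·m/s
Outflow: F_out = 15.8 × 4.58 = 72.364 mm·m/s
Steady-state rate R = (F_in − F_out)/L = (150.732 − 72.364) / 176000 m = 4.453e-04 mm/s.
R = 4.453e-04 × 3600 = 1.60 mm/hr.
Over 8 h: total = 1.60 × 8 = 12.8 ≈ 13 mm.

R ≈ 1.60 mm/hr; total ≈ 13 mm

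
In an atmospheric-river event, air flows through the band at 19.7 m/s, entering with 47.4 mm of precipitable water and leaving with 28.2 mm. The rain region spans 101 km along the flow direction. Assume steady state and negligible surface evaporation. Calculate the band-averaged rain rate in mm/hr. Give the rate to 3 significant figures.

Column moisture flux per unit crosswind length is F = V × PW.
Inflow: F_in = 19.7 × 47.4 = 933.78 mm·m/s
Outflow: F_out = 19.7 × 28.2 = 555.54 mm·m/s
Steady-state rate R = (F_in − F_out)/L = (933.78 − 555.54) / 101000 m = 3.745e-03 mm/s.
R = 3.745e-03 × 3600 = 13.5 mm/hr.

R ≈ 13.5 mm/hr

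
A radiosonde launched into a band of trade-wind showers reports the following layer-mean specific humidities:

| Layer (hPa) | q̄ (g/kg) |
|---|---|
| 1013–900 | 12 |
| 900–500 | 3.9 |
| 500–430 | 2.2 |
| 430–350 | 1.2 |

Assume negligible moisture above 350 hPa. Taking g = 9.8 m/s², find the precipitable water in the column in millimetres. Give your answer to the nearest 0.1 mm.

Precipitable water is the column-integrated vapour mass per unit area: PW = (1/g) Σ q̄ Δp, with q in kg/kg and Δp in Pa (1 kg/m² of water = 1 mm).
Layer 1013–900 hPa: Δp = 113 hPa = 11300 Pa, q̄ = 0.012 kg/kg → 0.012 × 11300 / 9.8 = 13.84 mm
Layer 900–500 hPa: Δp = 400 hPa = 40000 Pa, q̄ = 0.0039 kg/kg → 0.0039 × 40000 / 9.8 = 15.92 mm
Layer 500–430 hPa: Δp = 70 hPa = 7000 Pa, q̄ = 0.0022 kg/kg → 0.0022 × 7000 / 9.8 = 1.57 mm
Layer 430–350 hPa: Δp = 80 hPa = 8000 Pa, q̄ = 0.0012 kg/kg → 0.0012 × 8000 / 9.8 = 0.98 mm
PW = 13.84 + 15.92 + 1.57 + 0.98 = 32.31 ≈ 32.3 mm.

PW ≈ 32.3 mm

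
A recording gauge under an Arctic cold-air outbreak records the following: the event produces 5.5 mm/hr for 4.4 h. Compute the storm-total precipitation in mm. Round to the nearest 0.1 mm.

Total = Σ Rᵢ Δtᵢ = 5.5 × 4.4
      = 24.2 = 24.2 mm.

total ≈ 24.2 mm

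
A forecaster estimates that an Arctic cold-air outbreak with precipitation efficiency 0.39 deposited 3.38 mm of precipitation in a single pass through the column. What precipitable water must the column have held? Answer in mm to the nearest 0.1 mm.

PW ≈ 8.7 mm

PW = precipitation / ε = 3.38 / 0.39 = 8.7 mm.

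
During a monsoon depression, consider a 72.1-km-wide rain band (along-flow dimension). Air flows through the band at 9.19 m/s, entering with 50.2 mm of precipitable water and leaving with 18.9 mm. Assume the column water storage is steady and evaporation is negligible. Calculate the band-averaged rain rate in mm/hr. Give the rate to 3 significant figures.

R ≈ 14.4 mm/hr

Column moisture flux per unit crosswind length is F = V × PW.
Inflow: F_in = 9.19 × 50.2 = 461.338 mm·m/s
Outflow: F_out = 9.19 × 18.9 = 173.691 mm·m/s
Steady-state rate R = (F_in − F_out)/L = (461.338 − 173.691) / 72100 m = 3.990e-03 mm/s.
R = 3.990e-03 × 3600 = 14.4 mm/hr.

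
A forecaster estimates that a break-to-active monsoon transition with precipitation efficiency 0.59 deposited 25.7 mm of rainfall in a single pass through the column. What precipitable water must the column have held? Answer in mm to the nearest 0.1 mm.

PW = rainfall / ε = 25.7 / 0.59 = 43.6 mm.

PW ≈ 43.6 mm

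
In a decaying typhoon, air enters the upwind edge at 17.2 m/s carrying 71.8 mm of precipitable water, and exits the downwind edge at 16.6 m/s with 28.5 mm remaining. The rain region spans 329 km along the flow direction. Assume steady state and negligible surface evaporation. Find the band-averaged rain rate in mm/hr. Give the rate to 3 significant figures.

Column moisture flux per unit crosswind length is F = V × PW.
Inflow: F_in = 17.2 × 71.8 = 1234.96 mm·m/s
Outflow: F_out = 16.6 × 28.5 = 473.1 mm·m/s
Steady-state rate R = (F_in − F_out)/L = (1234.96 − 473.1) / 329000 m = 2.316e-03 mm/s.
R = 2.316e-03 × 3600 = 8.34 mm/hr.

R ≈ 8.34 mm/hr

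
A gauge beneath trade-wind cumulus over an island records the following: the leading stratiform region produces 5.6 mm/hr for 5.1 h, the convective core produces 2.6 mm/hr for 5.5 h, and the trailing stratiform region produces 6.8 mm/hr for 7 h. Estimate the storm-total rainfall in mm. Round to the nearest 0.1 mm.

Total = Σ Rᵢ Δtᵢ = 5.6 × 5.1 + 2.6 × 5.5 + 6.8 × 7
      = 28.56 + 14.3 + 47.6 = 90.5 mm.

total ≈ 90.5 mm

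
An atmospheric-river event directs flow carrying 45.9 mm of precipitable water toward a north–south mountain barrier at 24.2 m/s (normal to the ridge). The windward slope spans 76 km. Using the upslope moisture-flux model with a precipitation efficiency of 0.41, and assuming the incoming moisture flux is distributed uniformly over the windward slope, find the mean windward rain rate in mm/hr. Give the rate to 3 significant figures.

R ≈ 21.6 mm/hr

Incoming column moisture flux per unit ridge length: F = V × PW = 24.2 × 45.9 = 1110.78 mm·m/s.
Spread over the 76 km slope with efficiency ε = 0.41: R = ε·F/W = 0.41 × 1110.78 / 76000 m = 5.992e-03 mm/s.
R = 5.992e-03 × 3600 = 21.6 mm/hr.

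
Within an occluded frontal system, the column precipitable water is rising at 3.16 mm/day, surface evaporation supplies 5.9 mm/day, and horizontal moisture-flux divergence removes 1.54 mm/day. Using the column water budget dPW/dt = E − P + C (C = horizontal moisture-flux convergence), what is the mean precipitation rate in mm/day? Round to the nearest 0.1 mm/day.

P ≈ 1.2 mm/day

dPW/dt = +3.16 mm/day.
P = E + C − dPW/dt = 5.9 + (-1.54) − (+3.16) = 1.2 mm/day.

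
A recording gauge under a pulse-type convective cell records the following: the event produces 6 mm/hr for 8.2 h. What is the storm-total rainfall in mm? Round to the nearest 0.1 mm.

total ≈ 49.2 mm

Total = Σ Rᵢ Δtᵢ = 6 × 8.2
      = 49.2 = 49.2 mm.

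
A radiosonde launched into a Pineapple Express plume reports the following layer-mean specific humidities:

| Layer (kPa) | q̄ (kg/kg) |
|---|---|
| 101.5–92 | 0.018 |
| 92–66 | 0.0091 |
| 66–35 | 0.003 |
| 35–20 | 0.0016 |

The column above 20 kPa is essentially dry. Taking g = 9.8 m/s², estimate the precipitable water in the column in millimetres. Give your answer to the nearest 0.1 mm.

Precipitable water is the column-integrated vapour mass per unit area: PW = (1/g) Σ q̄ Δp, with q in kg/kg and Δp in Pa (1 kg/m² of water = 1 mm).
Layer 101.5–92 kPa: Δp = 95 hPa = 9500 Pa, q̄ = 0.018 kg/kg → 0.018 × 9500 / 9.8 = 17.45 mm
Layer 92–66 kPa: Δp = 260 hPa = 26000 Pa, q̄ = 0.0091 kg/kg → 0.0091 × 26000 / 9.8 = 24.14 mm
Layer 66–35 kPa: Δp = 310 hPa = 31000 Pa, q̄ = 0.003 kg/kg → 0.003 × 31000 / 9.8 = 9.49 mm
Layer 35–20 kPa: Δp = 150 hPa = 15000 Pa, q̄ = 0.0016 kg/kg → 0.0016 × 15000 / 9.8 = 2.45 mm
PW = 17.45 + 24.14 + 9.49 + 2.45 = 53.53 ≈ 53.5 mm.

PW ≈ 53.5 mm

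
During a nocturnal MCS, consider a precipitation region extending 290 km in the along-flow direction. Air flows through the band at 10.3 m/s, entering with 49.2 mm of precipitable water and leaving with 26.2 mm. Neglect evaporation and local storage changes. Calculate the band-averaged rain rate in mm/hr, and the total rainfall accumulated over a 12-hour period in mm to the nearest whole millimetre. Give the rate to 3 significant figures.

Column moisture flux per unit crosswind length is F = V × PW.
Inflow: F_in = 10.3 × 49.2 = 506.76 mm·m/s
Outflow: F_out = 10.3 × 26.2 = 269.86 mm·m/s
Steady-state rate R = (F_in − F_out)/L = (506.76 − 269.86) / 290000 m = 8.169e-04 mm/s.
R = 8.169e-04 × 3600 = 2.94 mm/hr.
Over 12 h: total = 2.94 × 12 = 35.28 ≈ 35 mm.

R ≈ 2.94 mm/hr; total ≈ 35 mm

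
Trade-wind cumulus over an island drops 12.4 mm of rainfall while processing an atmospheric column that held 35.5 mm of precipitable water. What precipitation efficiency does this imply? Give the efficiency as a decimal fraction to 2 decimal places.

ε = rainfall / PW = 12.4 / 35.5 = 0.35.

ε ≈ 0.35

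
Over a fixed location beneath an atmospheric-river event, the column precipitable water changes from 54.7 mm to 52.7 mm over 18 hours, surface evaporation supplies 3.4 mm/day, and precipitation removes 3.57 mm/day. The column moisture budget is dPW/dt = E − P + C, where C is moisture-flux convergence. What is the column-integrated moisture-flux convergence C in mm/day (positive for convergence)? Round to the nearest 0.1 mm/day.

C ≈ -2.5 mm/day

dPW/dt = (52.7 − 54.7) mm / (18/24 day) = -2.667 mm/day.
C = dPW/dt − E + P = (-2.667) − 3.4 + 3.57 = -2.5 mm/day.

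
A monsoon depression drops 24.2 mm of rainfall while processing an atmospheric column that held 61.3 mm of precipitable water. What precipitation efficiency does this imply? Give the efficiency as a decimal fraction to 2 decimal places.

ε ≈ 0.39

ε = rainfall / PW = 24.2 / 61.3 = 0.39.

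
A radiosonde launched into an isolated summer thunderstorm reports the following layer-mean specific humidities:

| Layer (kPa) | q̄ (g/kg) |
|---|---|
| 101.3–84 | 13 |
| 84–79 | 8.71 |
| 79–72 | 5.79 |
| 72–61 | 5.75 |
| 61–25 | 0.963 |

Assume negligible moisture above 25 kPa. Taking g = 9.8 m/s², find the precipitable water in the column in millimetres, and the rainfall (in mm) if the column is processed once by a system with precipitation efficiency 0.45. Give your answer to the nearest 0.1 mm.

Precipitable water is the column-integrated vapour mass per unit area: PW = (1/g) Σ q̄ Δp, with q in kg/kg and Δp in Pa (1 kg/m² of water = 1 mm).
Layer 101.3–84 kPa: Δp = 173 hPa = 17300 Pa, q̄ = 0.013 kg/kg → 0.013 × 17300 / 9.8 = 22.95 mm
Layer 84–79 kPa: Δp = 50 hPa = 5000 Pa, q̄ = 0.00871 kg/kg → 0.00871 × 5000 / 9.8 = 4.44 mm
Layer 79–72 kPa: Δp = 70 hPa = 7000 Pa, q̄ = 0.00579 kg/kg → 0.00579 × 7000 / 9.8 = 4.14 mm
Layer 72–61 kPa: Δp = 110 hPa = 11000 Pa, q̄ = 0.00575 kg/kg → 0.00575 × 11000 / 9.8 = 6.45 mm
Layer 61–25 kPa: Δp = 360 hPa = 36000 Pa, q̄ = 0.000963 kg/kg → 0.000963 × 36000 / 9.8 = 3.54 mm
PW = 22.95 + 4.44 + 4.14 + 6.45 + 3.54 = 41.52 ≈ 41.5 mm.
Rainfall = ε × PW = 0.45 × 41.5 = 18.7 mm.

PW ≈ 41.5 mm; rainfall ≈ 18.7 mm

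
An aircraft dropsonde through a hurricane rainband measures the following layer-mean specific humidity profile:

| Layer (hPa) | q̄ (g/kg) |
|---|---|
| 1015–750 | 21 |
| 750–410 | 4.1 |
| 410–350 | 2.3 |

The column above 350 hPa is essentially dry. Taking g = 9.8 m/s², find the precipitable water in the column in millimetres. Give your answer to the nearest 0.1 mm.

Precipitable water is the column-integrated vapour mass per unit area: PW = (1/g) Σ q̄ Δp, with q in kg/kg and Δp in Pa (1 kg/m² of water = 1 mm).
Layer 1015–750 hPa: Δp = 265 hPa = 26500 Pa, q̄ = 0.021 kg/kg → 0.021 × 26500 / 9.8 = 56.79 mm
Layer 750–410 hPa: Δp = 340 hPa = 34000 Pa, q̄ = 0.0041 kg/kg → 0.0041 × 34000 / 9.8 = 14.22 mm
Layer 410–350 hPa: Δp = 60 hPa = 6000 Pa, q̄ = 0.0023 kg/kg → 0.0023 × 6000 / 9.8 = 1.41 mm
PW = 56.79 + 14.22 + 1.41 = 72.42 ≈ 72.4 mm.

PW ≈ 72.4 mm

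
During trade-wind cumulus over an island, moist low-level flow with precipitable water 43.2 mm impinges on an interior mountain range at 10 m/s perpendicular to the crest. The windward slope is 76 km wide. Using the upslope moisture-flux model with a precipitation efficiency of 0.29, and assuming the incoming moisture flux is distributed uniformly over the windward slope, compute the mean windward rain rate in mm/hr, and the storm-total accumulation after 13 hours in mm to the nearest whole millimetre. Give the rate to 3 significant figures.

R ≈ 5.93 mm/hr; total ≈ 77 mm

Incoming column moisture flux per unit ridge length: F = V × PW = 10 × 43.2 = 432 mm·m/s.
Spread over the 76 km slope with efficiency ε = 0.29: R = ε·F/W = 0.29 × 432 / 76000 m = 1.648e-03 mm/s.
R = 1.648e-03 × 3600 = 5.93 mm/hr.
Over 13 h: total = 5.93 × 13 = 77.09 ≈ 77 mm.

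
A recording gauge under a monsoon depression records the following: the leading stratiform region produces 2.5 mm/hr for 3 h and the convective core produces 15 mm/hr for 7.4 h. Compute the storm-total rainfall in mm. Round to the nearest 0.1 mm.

Total = Σ Rᵢ Δtᵢ = 2.5 × 3 + 15 × 7.4
      = 7.5 + 111 = 118.5 mm.

total ≈ 118.5 mm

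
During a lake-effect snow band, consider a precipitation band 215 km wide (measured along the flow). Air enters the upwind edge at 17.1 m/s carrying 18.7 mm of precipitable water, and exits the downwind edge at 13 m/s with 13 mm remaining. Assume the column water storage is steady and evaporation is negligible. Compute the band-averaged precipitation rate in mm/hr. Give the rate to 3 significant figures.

Column moisture flux per unit crosswind length is F = V × PW.
Inflow: F_in = 17.1 × 18.7 = 319.77 mm·m/s
Outflow: F_out = 13 × 13 = 169 mm·m/s
Steady-state rate R = (F_in − F_out)/L = (319.77 − 169) / 215000 m = 7.013e-04 mm/s.
R = 7.013e-04 × 3600 = 2.52 mm/hr.

R ≈ 2.52 mm/hr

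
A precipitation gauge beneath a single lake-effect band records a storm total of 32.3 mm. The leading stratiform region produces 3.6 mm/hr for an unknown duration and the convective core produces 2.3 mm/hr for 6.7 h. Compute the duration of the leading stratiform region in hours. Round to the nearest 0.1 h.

Known phases: 2.3 × 6.7 = 15.41 mm.
Remaining depth = 32.3 − 15.41 = 16.89 mm.
Duration = 16.89 / 3.6 = 4.7 h.

duration ≈ 4.7 h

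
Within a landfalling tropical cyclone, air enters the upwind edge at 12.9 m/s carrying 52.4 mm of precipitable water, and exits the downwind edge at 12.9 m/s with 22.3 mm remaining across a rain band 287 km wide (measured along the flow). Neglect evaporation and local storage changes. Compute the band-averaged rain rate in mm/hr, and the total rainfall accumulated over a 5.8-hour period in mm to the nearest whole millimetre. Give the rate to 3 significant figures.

Column moisture flux per unit crosswind length is F = V × PW.
Inflow: F_in = 12.9 × 52.4 = 675.96 mm·m/s
Outflow: F_out = 12.9 × 22.3 = 287.67 mm·m/s
Steady-state rate R = (F_in − F_out)/L = (675.96 − 287.67) / 287000 m = 1.353e-03 mm/s.
R = 1.353e-03 × 3600 = 4.87 mm/hr.
Over 5.8 h: total = 4.87 × 5.8 = 28.246 ≈ 28 mm.

R ≈ 4.87 mm/hr; total ≈ 28 mm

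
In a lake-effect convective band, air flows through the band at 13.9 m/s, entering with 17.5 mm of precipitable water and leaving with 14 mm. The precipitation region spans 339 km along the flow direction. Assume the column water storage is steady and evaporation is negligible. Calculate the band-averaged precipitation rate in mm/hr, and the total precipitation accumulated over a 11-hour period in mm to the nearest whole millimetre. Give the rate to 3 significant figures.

Column moisture flux per unit crosswind length is F = V × PW.
Inflow: F_in = 13.9 × 17.5 = 243.25 mm·m/s
Outflow: F_out = 13.9 × 14 = 194.6 mm·m/s
Steady-state rate R = (F_in − F_out)/L = (243.25 − 194.6) / 339000 m = 1.435e-04 mm/s.
R = 1.435e-04 × 3600 = 0.517 mm/hr.
Over 11 h: total = 0.517 × 11 = 5.687 ≈ 6 mm.

R ≈ 0.517 mm/hr; total ≈ 6 mm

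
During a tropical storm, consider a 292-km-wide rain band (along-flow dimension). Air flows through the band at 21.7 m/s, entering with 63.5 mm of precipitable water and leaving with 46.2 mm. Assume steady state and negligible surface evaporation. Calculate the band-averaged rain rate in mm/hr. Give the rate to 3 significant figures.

Column moisture flux per unit crosswind length is F = V × PW.
Inflow: F_in = 21.7 × 63.5 = 1377.95 mm·m/s
Outflow: F_out = 21.7 × 46.2 = 1002.54 mm·m/s
Steady-state rate R = (F_in − F_out)/L = (1377.95 − 1002.54) / 292000 m = 1.286e-03 mm/s.
R = 1.286e-03 × 3600 = 4.63 mm/hr.

R ≈ 4.63 mm/hr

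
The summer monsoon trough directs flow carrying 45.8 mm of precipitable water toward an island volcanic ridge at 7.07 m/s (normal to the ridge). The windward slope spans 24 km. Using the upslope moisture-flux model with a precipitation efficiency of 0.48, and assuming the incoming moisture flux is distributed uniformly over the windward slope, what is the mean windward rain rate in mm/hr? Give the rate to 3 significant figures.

Incoming column moisture flux per unit ridge length: F = V × PW = 7.07 × 45.8 = 323.806 mm·m/s.
Spread over the 24 km slope with efficiency ε = 0.48: R = ε·F/W = 0.48 × 323.806 / 24000 m = 6.476e-03 mm/s.
R = 6.476e-03 × 3600 = 23.3 mm/hr.

R ≈ 23.3 mm/hr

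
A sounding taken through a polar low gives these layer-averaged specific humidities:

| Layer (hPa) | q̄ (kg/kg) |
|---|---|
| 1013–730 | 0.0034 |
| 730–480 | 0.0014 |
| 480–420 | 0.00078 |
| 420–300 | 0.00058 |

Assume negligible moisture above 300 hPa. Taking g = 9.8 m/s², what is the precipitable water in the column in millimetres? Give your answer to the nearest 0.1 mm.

PW ≈ 14.6 mm

Precipitable water is the column-integrated vapour mass per unit area: PW = (1/g) Σ q̄ Δp, with q in kg/kg and Δp in Pa (1 kg/m² of water = 1 mm).
Layer 1013–730 hPa: Δp = 283 hPa = 28300 Pa, q̄ = 0.0034 kg/kg → 0.0034 × 28300 / 9.8 = 9.82 mm
Layer 730–480 hPa: Δp = 250 hPa = 25000 Pa, q̄ = 0.0014 kg/kg → 0.0014 × 25000 / 9.8 = 3.57 mm
Layer 480–420 hPa: Δp = 60 hPa = 6000 Pa, q̄ = 0.00078 kg/kg → 0.00078 × 6000 / 9.8 = 0.48 mm
Layer 420–300 hPa: Δp = 120 hPa = 12000 Pa, q̄ = 0.00058 kg/kg → 0.00058 × 12000 / 9.8 = 0.71 mm
PW = 9.82 + 3.57 + 0.48 + 0.71 = 14.58 ≈ 14.6 mm.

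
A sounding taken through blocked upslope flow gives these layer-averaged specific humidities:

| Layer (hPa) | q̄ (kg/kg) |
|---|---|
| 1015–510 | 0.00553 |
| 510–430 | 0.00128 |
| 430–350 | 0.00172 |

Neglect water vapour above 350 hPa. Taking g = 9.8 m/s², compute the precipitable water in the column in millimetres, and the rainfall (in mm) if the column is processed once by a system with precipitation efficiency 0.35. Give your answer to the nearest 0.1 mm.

PW ≈ 30.9 mm; rainfall ≈ 10.8 mm

Precipitable water is the column-integrated vapour mass per unit area: PW = (1/g) Σ q̄ Δp, with q in kg/kg and Δp in Pa (1 kg/m² of water = 1 mm).
Layer 1015–510 hPa: Δp = 505 hPa = 50500 Pa, q̄ = 0.00553 kg/kg → 0.00553 × 50500 / 9.8 = 28.50 mm
Layer 510–430 hPa: Δp = 80 hPa = 8000 Pa, q̄ = 0.00128 kg/kg → 0.00128 × 8000 / 9.8 = 1.04 mm
Layer 430–350 hPa: Δp = 80 hPa = 8000 Pa, q̄ = 0.00172 kg/kg → 0.00172 × 8000 / 9.8 = 1.40 mm
PW = 28.50 + 1.04 + 1.40 = 30.94 ≈ 30.9 mm.
Rainfall = ε × PW = 0.35 × 30.9 = 10.8 mm.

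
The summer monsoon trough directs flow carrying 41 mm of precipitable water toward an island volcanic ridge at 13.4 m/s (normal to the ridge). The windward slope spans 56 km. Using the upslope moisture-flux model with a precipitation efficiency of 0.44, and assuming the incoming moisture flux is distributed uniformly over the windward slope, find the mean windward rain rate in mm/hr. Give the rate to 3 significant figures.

Incoming column moisture flux per unit ridge length: F = V × PW = 13.4 × 41 = 549.4 mm·m/s.
Spread over the 56 km slope with efficiency ε = 0.44: R = ε·F/W = 0.44 × 549.4 / 56000 m = 4.317e-03 mm/s.
R = 4.317e-03 × 3600 = 15.5 mm/hr.

R ≈ 15.5 mm/hr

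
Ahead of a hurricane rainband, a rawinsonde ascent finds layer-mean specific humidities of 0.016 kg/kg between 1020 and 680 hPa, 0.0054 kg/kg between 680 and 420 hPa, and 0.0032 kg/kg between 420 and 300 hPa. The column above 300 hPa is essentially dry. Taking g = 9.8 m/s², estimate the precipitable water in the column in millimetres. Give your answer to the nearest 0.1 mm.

PW ≈ 73.8 mm

Precipitable water is the column-integrated vapour mass per unit area: PW = (1/g) Σ q̄ Δp, with q in kg/kg and Δp in Pa (1 kg/m² of water = 1 mm).
Layer 1020–680 hPa: Δp = 340 hPa = 34000 Pa, q̄ = 0.016 kg/kg → 0.016 × 34000 / 9.8 = 55.51 mm
Layer 680–420 hPa: Δp = 260 hPa = 26000 Pa, q̄ = 0.0054 kg/kg → 0.0054 × 26000 / 9.8 = 14.33 mm
Layer 420–300 hPa: Δp = 120 hPa = 12000 Pa, q̄ = 0.0032 kg/kg → 0.0032 × 12000 / 9.8 = 3.92 mm
PW = 55.51 + 14.33 + 3.92 = 73.76 ≈ 73.8 mm.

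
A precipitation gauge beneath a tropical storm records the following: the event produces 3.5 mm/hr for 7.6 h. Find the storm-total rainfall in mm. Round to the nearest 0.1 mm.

Total = Σ Rᵢ Δtᵢ = 3.5 × 7.6
      = 26.6 = 26.6 mm.

total ≈ 26.6 mm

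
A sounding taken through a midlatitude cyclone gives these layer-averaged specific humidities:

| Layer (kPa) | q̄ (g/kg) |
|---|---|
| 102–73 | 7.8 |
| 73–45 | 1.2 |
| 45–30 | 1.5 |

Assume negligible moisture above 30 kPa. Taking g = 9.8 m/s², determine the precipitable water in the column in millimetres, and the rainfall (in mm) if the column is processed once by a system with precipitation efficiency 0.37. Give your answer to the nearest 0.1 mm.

PW ≈ 28.8 mm; rainfall ≈ 10.7 mm

Precipitable water is the column-integrated vapour mass per unit area: PW = (1/g) Σ q̄ Δp, with q in kg/kg and Δp in Pa (1 kg/m² of water = 1 mm).
Layer 102–73 kPa: Δp = 290 hPa = 29000 Pa, q̄ = 0.0078 kg/kg → 0.0078 × 29000 / 9.8 = 23.08 mm
Layer 73–45 kPa: Δp = 280 hPa = 28000 Pa, q̄ = 0.0012 kg/kg → 0.0012 × 28000 / 9.8 = 3.43 mm
Layer 45–30 kPa: Δp = 150 hPa = 15000 Pa, q̄ = 0.0015 kg/kg → 0.0015 × 15000 / 9.8 = 2.30 mm
PW = 23.08 + 3.43 + 2.30 = 28.81 ≈ 28.8 mm.
Rainfall = ε × PW = 0.37 × 28.8 = 10.7 mm.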